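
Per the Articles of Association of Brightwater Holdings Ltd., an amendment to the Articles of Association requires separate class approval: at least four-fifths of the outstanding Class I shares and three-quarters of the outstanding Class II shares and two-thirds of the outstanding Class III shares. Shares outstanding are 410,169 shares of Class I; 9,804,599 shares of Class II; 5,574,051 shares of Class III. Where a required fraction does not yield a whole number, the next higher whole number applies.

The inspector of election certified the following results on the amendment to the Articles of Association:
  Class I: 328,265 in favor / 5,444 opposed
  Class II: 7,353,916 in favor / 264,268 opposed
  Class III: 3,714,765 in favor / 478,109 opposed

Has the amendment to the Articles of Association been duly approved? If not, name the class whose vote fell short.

Class I: 4/5 of 410169 = 328135.20, rounded up to 328136; 328,136 required, 328,265 in favor — approved.
Class II: 3/4 of 9804599 = 7353449.25, rounded up to 7353450; 7,353,450 required, 7,353,916 in favor — approved.
Class III: 2/3 of 5574051 = 3716034; 3,716,034 required, 3,714,765 in favor — not approved.

Not approved — the Class III shares did not give the required vote.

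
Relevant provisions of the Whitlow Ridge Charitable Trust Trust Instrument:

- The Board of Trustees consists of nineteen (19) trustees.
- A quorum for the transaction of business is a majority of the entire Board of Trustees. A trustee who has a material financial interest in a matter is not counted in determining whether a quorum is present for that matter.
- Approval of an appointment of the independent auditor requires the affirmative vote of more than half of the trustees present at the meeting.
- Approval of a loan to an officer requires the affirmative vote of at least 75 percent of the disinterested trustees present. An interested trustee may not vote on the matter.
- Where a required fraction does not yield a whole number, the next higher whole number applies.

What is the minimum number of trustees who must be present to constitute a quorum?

A majority of 19 is 10.

10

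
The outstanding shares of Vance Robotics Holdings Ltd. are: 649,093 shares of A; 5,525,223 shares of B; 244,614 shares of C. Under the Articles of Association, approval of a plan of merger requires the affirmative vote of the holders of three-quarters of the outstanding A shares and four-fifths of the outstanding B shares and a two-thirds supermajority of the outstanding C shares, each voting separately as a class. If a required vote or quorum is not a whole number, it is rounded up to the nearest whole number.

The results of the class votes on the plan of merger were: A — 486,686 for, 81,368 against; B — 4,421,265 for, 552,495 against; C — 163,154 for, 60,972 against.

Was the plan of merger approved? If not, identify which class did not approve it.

A: 3/4 of 649093 = 486819.75, rounded up to 486820; 486,820 required, 486,686 in favor — not approved.
B: 4/5 of 5525223 = 4420178.40, rounded up to 4420179; 4,420,179 required, 4,421,265 in favor — approved.
C: 2/3 of 244614 = 163076; 163,076 required, 163,154 in favor — approved.

Not approved — the A shares did not give the required vote.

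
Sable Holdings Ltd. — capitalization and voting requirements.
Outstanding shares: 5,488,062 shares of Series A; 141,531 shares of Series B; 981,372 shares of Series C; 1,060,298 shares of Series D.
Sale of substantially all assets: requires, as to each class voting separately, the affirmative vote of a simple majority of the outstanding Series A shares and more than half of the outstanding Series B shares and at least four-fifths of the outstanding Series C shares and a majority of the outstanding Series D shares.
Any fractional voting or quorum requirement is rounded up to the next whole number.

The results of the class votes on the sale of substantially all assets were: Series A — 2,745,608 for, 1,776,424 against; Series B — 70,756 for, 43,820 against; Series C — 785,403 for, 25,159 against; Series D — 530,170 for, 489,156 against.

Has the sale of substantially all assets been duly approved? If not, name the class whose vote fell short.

Not approved — the Series B shares did not give the required vote.

Series A: a majority of 5488062 is 2744032; 2,744,032 required, 2,745,608 in favor — approved.
Series B: a majority of 141531 is 70766; 70,766 required, 70,756 in favor — not approved.
Series C: 4/5 of 981372 = 785097.60, rounded up to 785098; 785,098 required, 785,403 in favor — approved.
Series D: a majority of 1060298 is 530150; 530,150 required, 530,170 in favor — approved.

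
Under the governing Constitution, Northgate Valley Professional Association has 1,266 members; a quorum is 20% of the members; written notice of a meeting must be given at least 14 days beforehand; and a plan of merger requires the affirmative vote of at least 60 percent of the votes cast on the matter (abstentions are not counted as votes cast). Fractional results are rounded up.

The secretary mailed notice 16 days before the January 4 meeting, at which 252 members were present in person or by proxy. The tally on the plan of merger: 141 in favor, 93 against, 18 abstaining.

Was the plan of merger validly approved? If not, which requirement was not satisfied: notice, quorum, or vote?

Notice: 16 days given; 14 required. Satisfied.
Quorum: 20% of 1,266 = 253.20, rounded up to 254; 252 present. Not satisfied.
Vote: requires three-fifths of the votes cast (252 − 18 abstaining = 234); 3/5 of 234 = 140.40, rounded up to 141, so 141 needed; 141 in favor. Satisfied.

Invalid — quorum requirement not satisfied.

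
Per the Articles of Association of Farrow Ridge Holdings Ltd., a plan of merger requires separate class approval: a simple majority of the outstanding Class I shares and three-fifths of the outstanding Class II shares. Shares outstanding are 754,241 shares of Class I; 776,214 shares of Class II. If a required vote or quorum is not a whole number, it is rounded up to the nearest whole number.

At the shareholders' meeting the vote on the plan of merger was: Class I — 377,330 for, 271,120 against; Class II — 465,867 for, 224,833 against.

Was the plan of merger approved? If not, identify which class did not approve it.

Approved — every class gave the required vote.

Class I: a majority of 754241 is 377121; 377,121 required, 377,330 in favor — approved.
Class II: 3/5 of 776214 = 465728.40, rounded up to 465729; 465,729 required, 465,867 in favor — approved.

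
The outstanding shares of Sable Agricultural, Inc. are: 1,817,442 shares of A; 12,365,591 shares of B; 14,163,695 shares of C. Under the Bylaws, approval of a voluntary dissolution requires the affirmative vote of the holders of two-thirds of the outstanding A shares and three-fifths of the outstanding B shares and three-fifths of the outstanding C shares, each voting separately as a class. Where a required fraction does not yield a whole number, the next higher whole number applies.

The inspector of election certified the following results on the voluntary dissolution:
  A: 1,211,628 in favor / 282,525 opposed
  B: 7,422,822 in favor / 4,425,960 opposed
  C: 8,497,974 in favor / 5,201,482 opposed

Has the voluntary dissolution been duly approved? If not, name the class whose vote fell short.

A: 2/3 of 1817442 = 1211628; 1,211,628 required, 1,211,628 in favor — approved.
B: 3/5 of 12365591 = 7419354.60, rounded up to 7419355; 7,419,355 required, 7,422,822 in favor — approved.
C: 3/5 of 14163695 = 8498217; 8,498,217 required, 8,497,974 in favor — not approved.

Not approved — the C shares did not give the required vote.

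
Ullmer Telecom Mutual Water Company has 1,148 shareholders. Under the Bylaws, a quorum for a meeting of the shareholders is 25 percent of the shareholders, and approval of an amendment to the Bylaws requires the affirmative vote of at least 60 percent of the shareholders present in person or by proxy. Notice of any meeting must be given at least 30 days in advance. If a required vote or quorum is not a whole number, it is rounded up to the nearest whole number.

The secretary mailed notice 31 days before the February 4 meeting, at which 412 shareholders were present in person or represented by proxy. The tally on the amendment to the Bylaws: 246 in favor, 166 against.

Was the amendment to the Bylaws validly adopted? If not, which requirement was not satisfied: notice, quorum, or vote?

Notice: 31 days given; 30 required. Satisfied.
Quorum: 25% of 1,148 = 287; 412 present. Satisfied.
Vote: requires three-fifths of those present (412); 3/5 of 412 = 247.20, rounded up to 248, so 248 needed; 246 in favor. Not satisfied.

Invalid — vote requirement not satisfied.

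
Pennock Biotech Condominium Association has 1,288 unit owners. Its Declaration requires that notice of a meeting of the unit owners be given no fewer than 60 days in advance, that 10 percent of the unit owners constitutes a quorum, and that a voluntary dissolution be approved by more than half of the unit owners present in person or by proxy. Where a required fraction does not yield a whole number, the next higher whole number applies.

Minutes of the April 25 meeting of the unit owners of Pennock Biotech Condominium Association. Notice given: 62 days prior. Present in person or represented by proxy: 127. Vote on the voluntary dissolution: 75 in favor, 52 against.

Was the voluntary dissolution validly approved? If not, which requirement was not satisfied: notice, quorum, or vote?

Notice: 62 days given; 60 required. Satisfied.
Quorum: 10% of 1,288 = 128.80, rounded up to 129; 127 present. Not satisfied.
Vote: requires a majority of those present (127); a majority of 127 is 64, so 64 needed; 75 in favor. Satisfied.

Invalid — quorum requirement not satisfied.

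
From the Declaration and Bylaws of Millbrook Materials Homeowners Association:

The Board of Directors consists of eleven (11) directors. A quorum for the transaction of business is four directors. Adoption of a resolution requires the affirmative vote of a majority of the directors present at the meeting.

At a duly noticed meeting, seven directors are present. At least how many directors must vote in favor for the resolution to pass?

The resolution requires a majority of the directors present (7).
A majority of 7 is 4.

4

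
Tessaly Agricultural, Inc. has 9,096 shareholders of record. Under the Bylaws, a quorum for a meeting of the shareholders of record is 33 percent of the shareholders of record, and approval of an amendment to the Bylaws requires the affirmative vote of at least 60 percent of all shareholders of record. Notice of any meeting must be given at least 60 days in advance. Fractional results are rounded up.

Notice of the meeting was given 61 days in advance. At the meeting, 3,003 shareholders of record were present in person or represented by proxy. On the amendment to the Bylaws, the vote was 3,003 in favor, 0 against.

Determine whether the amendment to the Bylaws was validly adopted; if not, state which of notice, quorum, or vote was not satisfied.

Notice: 61 days given; 60 required. Satisfied.
Quorum: 33% of 9,096 = 3,001.68, rounded up to 3,002; 3,003 present. Satisfied.
Vote: requires three-fifths of all shareholders of record (9,096); 3/5 of 9096 = 5457.60, rounded up to 5458, so 5,458 needed; 3,003 in favor. Not satisfied.

Invalid — vote requirement not satisfied.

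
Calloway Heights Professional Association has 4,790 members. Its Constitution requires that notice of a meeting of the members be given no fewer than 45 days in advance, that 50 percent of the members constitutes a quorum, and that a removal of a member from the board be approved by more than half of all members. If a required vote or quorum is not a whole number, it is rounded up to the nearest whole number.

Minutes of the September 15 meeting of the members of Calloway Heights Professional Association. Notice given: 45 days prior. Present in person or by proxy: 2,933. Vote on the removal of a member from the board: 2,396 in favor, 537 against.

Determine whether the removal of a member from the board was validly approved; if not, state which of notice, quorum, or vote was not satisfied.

Valid — all requirements satisfied.

Notice: 45 days given; 45 required. Satisfied.
Quorum: 50% of 4,790 = 2,395; 2,933 present. Satisfied.
Vote: requires a majority of all members (4,790); a majority of 4790 is 2396, so 2,396 needed; 2,396 in favor. Satisfied.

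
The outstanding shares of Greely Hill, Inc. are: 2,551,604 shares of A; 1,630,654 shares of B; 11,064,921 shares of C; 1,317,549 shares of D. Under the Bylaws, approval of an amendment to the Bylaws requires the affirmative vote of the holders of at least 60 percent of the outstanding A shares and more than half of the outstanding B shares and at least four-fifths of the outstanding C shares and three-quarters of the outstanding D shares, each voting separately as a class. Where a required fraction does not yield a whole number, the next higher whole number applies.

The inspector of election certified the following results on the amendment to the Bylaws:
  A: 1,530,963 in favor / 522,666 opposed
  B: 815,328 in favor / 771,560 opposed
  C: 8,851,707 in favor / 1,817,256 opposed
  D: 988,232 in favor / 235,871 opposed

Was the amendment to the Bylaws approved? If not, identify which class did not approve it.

Not approved — the C shares did not give the required vote.

A: 3/5 of 2551604 = 1530962.40, rounded up to 1530963; 1,530,963 required, 1,530,963 in favor — approved.
B: a majority of 1630654 is 815328; 815,328 required, 815,328 in favor — approved.
C: 4/5 of 11064921 = 8851936.80, rounded up to 8851937; 8,851,937 required, 8,851,707 in favor — not approved.
D: 3/4 of 1317549 = 988161.75, rounded up to 988162; 988,162 required, 988,232 in favor — approved.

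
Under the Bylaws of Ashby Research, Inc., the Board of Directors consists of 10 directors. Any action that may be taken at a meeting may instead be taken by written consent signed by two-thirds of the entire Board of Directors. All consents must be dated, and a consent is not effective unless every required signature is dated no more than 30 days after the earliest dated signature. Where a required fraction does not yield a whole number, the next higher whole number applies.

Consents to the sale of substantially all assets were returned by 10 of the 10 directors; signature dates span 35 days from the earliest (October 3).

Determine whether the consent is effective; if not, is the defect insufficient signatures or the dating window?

Not effective — dating-window requirement not satisfied.

Signatures required: two-thirds of 10 — 2/3 of 10 = 6.67, rounded up to 7, so 7 needed; 10 signed. Sufficient.
Dating window: the latest signature is 35 days after the earliest; the limit is 30 days. Outside the window.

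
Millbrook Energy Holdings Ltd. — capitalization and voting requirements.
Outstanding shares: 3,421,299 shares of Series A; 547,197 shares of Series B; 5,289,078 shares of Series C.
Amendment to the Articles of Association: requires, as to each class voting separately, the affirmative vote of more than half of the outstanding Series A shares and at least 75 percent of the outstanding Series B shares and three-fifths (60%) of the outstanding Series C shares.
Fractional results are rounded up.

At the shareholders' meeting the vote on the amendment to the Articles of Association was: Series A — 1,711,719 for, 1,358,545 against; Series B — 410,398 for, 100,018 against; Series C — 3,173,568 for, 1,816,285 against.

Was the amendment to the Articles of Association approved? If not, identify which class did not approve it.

Series A: a majority of 3421299 is 1710650; 1,710,650 required, 1,711,719 in favor — approved.
Series B: 3/4 of 547197 = 410397.75, rounded up to 410398; 410,398 required, 410,398 in favor — approved.
Series C: 3/5 of 5289078 = 3173446.80, rounded up to 3173447; 3,173,447 required, 3,173,568 in favor — approved.

Approved — every class gave the required vote.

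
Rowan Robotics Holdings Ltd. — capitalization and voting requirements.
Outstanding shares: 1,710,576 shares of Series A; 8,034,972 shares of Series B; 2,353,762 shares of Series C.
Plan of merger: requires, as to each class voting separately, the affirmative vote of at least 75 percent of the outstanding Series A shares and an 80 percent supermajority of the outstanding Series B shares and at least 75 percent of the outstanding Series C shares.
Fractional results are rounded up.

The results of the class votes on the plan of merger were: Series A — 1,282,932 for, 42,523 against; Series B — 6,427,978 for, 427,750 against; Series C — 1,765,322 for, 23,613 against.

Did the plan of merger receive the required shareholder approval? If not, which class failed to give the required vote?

Series A: 3/4 of 1710576 = 1282932; 1,282,932 required, 1,282,932 in favor — approved.
Series B: 4/5 of 8034972 = 6427977.60, rounded up to 6427978; 6,427,978 required, 6,427,978 in favor — approved.
Series C: 3/4 of 2353762 = 1765321.50, rounded up to 1765322; 1,765,322 required, 1,765,322 in favor — approved.

Approved — every class gave the required vote.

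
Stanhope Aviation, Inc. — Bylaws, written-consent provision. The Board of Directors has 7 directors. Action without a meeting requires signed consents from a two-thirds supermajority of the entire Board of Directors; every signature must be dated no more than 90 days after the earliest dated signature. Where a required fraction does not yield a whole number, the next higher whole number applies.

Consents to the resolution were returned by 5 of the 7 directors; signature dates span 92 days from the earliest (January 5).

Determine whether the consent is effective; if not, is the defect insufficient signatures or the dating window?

Signatures required: a two-thirds supermajority of 7 — 2/3 of 7 = 4.67, rounded up to 5, so 5 needed; 5 signed. Sufficient.
Dating window: the latest signature is 92 days after the earliest; the limit is 90 days. Outside the window.

Not effective — dating-window requirement not satisfied.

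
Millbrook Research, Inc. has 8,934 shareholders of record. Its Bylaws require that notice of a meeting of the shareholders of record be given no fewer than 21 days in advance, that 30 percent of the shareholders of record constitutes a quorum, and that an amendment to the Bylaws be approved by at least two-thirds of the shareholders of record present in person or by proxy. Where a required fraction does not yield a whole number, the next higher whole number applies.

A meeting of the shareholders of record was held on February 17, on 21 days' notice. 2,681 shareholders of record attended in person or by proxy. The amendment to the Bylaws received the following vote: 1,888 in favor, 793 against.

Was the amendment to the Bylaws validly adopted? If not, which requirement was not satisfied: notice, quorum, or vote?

Notice: 21 days given; 21 required. Satisfied.
Quorum: 30% of 8,934 = 2,680.20, rounded up to 2,681; 2,681 present. Satisfied.
Vote: requires two-thirds of those present (2,681); 2/3 of 2681 = 1787.33, rounded up to 1788, so 1,788 needed; 1,888 in favor. Satisfied.

Valid — all requirements satisfied.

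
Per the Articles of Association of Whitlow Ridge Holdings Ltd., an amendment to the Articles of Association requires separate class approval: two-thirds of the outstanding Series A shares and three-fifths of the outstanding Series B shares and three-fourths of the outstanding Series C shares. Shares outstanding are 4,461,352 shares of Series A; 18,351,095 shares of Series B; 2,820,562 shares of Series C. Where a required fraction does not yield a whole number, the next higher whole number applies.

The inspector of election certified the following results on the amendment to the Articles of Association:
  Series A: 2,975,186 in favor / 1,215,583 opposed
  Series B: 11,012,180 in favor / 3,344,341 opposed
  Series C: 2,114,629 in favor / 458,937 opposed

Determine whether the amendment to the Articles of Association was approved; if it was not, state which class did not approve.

Series A: 2/3 of 4461352 = 2974234.67, rounded up to 2974235; 2,974,235 required, 2,975,186 in favor — approved.
Series B: 3/5 of 18351095 = 11010657; 11,010,657 required, 11,012,180 in favor — approved.
Series C: 3/4 of 2820562 = 2115421.50, rounded up to 2115422; 2,115,422 required, 2,114,629 in favor — not approved.

Not approved — the Series C shares did not give the required vote.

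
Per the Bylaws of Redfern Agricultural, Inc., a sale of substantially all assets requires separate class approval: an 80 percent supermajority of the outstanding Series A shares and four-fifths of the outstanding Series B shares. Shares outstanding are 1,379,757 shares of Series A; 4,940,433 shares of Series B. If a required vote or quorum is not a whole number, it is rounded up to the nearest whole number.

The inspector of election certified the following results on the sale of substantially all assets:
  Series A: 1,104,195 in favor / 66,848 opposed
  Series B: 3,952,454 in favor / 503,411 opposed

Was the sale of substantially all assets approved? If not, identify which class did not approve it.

Approved — every class gave the required vote.

Series A: 4/5 of 1379757 = 1103805.60, rounded up to 1103806; 1,103,806 required, 1,104,195 in favor — approved.
Series B: 4/5 of 4940433 = 3952346.40, rounded up to 3952347; 3,952,347 required, 3,952,454 in favor — approved.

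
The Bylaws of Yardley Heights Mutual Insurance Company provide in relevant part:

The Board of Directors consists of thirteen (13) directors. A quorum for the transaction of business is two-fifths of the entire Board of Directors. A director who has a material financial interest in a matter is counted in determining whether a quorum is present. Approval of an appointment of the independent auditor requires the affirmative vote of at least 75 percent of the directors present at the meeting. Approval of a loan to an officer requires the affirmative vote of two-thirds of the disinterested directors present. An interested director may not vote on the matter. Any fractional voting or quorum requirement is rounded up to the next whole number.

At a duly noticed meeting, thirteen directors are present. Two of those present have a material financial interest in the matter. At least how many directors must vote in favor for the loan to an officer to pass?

8

The loan to an officer requires two-thirds of the disinterested directors present (13 − 2 = 11).
2/3 of 11 = 7.33, rounded up to 8.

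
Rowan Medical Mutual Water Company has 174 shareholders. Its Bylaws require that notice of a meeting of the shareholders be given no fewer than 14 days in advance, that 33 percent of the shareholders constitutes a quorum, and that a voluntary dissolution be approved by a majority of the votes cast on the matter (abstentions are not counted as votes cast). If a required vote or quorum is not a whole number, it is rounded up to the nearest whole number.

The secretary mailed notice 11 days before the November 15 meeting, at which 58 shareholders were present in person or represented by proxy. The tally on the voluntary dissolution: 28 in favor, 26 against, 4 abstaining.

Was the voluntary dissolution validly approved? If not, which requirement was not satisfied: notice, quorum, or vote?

Invalid — notice requirement not satisfied.

Notice: 11 days given; 14 required. Not satisfied.
Quorum: 33% of 174 = 57.42, rounded up to 58; 58 present. Satisfied.
Vote: requires a majority of the votes cast (58 − 4 abstaining = 54); a majority of 54 is 28, so 28 needed; 28 in favor. Satisfied.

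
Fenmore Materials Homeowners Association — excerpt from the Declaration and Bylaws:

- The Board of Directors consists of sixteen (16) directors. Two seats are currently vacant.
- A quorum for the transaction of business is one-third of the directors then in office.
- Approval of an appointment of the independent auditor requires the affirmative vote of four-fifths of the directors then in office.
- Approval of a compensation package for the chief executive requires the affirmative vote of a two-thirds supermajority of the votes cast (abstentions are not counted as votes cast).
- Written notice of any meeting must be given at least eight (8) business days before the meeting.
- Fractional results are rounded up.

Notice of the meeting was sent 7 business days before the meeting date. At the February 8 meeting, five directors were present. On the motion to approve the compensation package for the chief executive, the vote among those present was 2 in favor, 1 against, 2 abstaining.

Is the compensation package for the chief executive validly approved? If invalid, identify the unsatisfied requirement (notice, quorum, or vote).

Notice: 7 business days given; 8 required (7 < 8). Not satisfied.
Quorum: 5 present; quorum is 5. Satisfied.
Vote: the compensation package for the chief executive requires two-thirds of the votes cast (5 present − 2 abstaining = 3). 2/3 of 3 = 2, so 2 affirmative votes are needed; 2 voted in favor. Satisfied.

Invalid — notice requirement not satisfied.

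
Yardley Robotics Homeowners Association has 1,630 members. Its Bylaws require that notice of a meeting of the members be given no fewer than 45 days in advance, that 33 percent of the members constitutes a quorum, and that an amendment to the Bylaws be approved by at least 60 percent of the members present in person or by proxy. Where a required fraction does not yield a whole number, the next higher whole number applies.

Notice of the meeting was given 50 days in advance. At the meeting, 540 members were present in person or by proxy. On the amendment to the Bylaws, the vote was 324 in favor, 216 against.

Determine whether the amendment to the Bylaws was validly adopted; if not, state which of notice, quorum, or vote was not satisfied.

Notice: 50 days given; 45 required. Satisfied.
Quorum: 33% of 1,630 = 537.90, rounded up to 538; 540 present. Satisfied.
Vote: requires three-fifths of those present (540); 3/5 of 540 = 324, so 324 needed; 324 in favor. Satisfied.

Valid — all requirements satisfied.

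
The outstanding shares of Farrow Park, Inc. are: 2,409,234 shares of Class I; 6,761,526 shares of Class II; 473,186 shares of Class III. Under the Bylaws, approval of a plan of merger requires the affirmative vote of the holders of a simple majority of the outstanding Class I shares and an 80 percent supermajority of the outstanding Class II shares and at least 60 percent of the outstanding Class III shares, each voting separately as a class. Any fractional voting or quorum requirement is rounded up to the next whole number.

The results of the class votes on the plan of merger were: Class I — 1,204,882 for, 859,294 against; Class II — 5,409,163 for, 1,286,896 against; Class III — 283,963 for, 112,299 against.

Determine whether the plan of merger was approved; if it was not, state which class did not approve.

Not approved — the Class II shares did not give the required vote.

Class I: a majority of 2409234 is 1204618; 1,204,618 required, 1,204,882 in favor — approved.
Class II: 4/5 of 6761526 = 5409220.80, rounded up to 5409221; 5,409,221 required, 5,409,163 in favor — not approved.
Class III: 3/5 of 473186 = 283911.60, rounded up to 283912; 283,912 required, 283,963 in favor — approved.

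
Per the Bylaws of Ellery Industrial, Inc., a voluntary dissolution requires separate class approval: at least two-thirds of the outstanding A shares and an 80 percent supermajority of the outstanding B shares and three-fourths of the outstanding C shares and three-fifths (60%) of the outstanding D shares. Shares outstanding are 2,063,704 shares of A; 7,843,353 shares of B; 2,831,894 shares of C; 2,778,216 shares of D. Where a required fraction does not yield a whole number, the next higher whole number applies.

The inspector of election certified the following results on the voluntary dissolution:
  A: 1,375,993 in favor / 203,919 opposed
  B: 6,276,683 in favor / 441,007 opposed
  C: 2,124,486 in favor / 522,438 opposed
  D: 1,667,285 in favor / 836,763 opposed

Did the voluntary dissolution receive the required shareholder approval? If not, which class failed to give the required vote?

A: 2/3 of 2063704 = 1375802.67, rounded up to 1375803; 1,375,803 required, 1,375,993 in favor — approved.
B: 4/5 of 7843353 = 6274682.40, rounded up to 6274683; 6,274,683 required, 6,276,683 in favor — approved.
C: 3/4 of 2831894 = 2123920.50, rounded up to 2123921; 2,123,921 required, 2,124,486 in favor — approved.
D: 3/5 of 2778216 = 1666929.60, rounded up to 1666930; 1,666,930 required, 1,667,285 in favor — approved.

Approved — every class gave the required vote.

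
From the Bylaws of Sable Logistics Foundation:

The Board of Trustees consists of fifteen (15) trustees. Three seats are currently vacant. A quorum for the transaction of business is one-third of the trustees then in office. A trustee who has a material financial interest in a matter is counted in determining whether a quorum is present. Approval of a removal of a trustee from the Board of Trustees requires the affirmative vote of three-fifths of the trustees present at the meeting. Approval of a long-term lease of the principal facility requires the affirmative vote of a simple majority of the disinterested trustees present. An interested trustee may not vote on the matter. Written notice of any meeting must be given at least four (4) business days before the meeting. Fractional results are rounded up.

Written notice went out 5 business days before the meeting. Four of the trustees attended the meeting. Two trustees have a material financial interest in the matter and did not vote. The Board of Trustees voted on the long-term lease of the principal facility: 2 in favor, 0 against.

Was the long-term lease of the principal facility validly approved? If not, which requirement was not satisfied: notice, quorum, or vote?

Valid — all requirements satisfied.

Notice: 5 business days given; 4 required (5 ≥ 4). Satisfied.
Quorum: 4 present (interested trustees count toward quorum); quorum is 4. Satisfied.
Vote: the long-term lease of the principal facility requires a majority of the disinterested trustees present (4 − 2 = 2). A majority of 2 is 2, so 2 affirmative votes are needed; 2 voted in favor. Satisfied.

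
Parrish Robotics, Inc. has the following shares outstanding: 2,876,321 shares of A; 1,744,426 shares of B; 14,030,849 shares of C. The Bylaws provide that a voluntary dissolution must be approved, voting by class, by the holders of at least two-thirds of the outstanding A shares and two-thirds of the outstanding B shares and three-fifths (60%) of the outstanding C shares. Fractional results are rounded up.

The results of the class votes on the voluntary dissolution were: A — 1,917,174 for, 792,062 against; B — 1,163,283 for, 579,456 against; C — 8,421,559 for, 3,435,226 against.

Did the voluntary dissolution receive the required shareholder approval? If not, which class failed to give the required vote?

A: 2/3 of 2876321 = 1917547.33, rounded up to 1917548; 1,917,548 required, 1,917,174 in favor — not approved.
B: 2/3 of 1744426 = 1162950.67, rounded up to 1162951; 1,162,951 required, 1,163,283 in favor — approved.
C: 3/5 of 14030849 = 8418509.40, rounded up to 8418510; 8,418,510 required, 8,421,559 in favor — approved.

Not approved — the A shares did not give the required vote.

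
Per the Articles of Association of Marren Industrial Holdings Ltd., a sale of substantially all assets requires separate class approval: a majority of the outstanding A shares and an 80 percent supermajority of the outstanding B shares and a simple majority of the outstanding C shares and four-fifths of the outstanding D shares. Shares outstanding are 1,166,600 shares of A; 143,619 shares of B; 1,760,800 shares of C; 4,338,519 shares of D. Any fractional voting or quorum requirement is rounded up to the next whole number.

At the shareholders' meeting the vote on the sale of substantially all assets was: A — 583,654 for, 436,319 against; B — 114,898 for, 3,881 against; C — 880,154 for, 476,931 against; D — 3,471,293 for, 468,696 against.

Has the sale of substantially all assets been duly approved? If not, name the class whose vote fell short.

A: a majority of 1166600 is 583301; 583,301 required, 583,654 in favor — approved.
B: 4/5 of 143619 = 114895.20, rounded up to 114896; 114,896 required, 114,898 in favor — approved.
C: a majority of 1760800 is 880401; 880,401 required, 880,154 in favor — not approved.
D: 4/5 of 4338519 = 3470815.20, rounded up to 3470816; 3,470,816 required, 3,471,293 in favor — approved.

Not approved — the C shares did not give the required vote.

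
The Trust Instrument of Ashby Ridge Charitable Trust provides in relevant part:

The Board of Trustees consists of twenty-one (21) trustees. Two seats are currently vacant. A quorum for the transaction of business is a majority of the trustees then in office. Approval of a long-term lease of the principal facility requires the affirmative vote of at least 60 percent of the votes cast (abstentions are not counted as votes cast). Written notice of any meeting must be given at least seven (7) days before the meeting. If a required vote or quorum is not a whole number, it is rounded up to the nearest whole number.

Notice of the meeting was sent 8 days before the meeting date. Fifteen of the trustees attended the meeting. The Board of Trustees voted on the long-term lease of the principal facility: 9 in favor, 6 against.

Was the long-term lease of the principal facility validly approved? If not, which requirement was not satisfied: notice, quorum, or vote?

Notice: 8 days given; 7 required (8 ≥ 7). Satisfied.
Quorum: 15 present; quorum is 10. Satisfied.
Vote: the long-term lease of the principal facility requires three-fifths of the votes cast (15). 3/5 of 15 = 9, so 9 affirmative votes are needed; 9 voted in favor. Satisfied.

Valid — all requirements satisfied.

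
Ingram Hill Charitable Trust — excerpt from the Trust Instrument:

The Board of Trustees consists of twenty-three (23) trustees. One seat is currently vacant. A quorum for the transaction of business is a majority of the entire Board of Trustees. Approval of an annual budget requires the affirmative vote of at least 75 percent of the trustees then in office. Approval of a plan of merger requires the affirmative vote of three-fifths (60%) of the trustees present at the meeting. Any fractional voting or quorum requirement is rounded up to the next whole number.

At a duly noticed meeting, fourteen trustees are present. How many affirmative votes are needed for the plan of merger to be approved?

9

The plan of merger requires three-fifths of the trustees present (14).
3/5 of 14 = 8.40, rounded up to 9.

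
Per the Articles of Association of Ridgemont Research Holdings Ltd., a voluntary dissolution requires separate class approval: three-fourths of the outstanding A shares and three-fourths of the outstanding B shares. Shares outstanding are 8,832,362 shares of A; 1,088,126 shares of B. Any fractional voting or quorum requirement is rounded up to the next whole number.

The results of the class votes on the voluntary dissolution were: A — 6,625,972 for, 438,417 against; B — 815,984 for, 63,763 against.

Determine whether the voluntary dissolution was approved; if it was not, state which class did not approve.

A: 3/4 of 8832362 = 6624271.50, rounded up to 6624272; 6,624,272 required, 6,625,972 in favor — approved.
B: 3/4 of 1088126 = 816094.50, rounded up to 816095; 816,095 required, 815,984 in favor — not approved.

Not approved — the B shares did not give the required vote.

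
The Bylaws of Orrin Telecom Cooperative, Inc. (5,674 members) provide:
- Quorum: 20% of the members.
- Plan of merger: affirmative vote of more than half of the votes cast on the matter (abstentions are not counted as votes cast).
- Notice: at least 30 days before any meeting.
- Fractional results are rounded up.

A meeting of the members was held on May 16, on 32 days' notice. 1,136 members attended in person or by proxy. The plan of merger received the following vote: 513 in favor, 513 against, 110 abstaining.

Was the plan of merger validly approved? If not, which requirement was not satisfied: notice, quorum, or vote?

Notice: 32 days given; 30 required. Satisfied.
Quorum: 20% of 5,674 = 1,134.80, rounded up to 1,135; 1,136 present. Satisfied.
Vote: requires a majority of the votes cast (1,136 − 110 abstaining = 1,026); a majority of 1026 is 514, so 514 needed; 513 in favor. Not satisfied.

Invalid — vote requirement not satisfied.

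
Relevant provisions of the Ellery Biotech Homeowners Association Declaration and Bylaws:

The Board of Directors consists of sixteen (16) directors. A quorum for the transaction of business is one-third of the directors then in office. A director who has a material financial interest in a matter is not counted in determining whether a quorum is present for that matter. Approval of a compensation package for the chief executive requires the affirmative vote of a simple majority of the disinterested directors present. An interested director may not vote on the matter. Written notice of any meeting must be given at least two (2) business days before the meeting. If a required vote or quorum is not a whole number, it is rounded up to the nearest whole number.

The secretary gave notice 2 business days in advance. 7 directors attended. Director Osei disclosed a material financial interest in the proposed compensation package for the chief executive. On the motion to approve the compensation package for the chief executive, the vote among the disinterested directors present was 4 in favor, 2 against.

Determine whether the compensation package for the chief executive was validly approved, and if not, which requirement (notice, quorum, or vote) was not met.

Notice: 2 business days given; 2 required (2 ≥ 2). Satisfied.
Quorum: 7 present, but the 1 interested director does not count, leaving 6. Quorum is 6. Satisfied.
Vote: the compensation package for the chief executive requires a majority of the disinterested directors present (7 − 1 = 6). A majority of 6 is 4, so 4 affirmative votes are needed; 4 voted in favor. Satisfied.

Valid — all requirements satisfied.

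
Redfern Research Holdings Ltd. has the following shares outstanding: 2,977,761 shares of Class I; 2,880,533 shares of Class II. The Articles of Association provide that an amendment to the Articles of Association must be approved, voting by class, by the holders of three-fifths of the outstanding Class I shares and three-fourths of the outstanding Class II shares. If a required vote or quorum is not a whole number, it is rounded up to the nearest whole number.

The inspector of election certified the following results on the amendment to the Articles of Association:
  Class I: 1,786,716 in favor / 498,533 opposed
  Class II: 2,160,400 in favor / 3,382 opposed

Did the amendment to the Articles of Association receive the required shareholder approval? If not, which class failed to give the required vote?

Class I: 3/5 of 2977761 = 1786656.60, rounded up to 1786657; 1,786,657 required, 1,786,716 in favor — approved.
Class II: 3/4 of 2880533 = 2160399.75, rounded up to 2160400; 2,160,400 required, 2,160,400 in favor — approved.

Approved — every class gave the required vote.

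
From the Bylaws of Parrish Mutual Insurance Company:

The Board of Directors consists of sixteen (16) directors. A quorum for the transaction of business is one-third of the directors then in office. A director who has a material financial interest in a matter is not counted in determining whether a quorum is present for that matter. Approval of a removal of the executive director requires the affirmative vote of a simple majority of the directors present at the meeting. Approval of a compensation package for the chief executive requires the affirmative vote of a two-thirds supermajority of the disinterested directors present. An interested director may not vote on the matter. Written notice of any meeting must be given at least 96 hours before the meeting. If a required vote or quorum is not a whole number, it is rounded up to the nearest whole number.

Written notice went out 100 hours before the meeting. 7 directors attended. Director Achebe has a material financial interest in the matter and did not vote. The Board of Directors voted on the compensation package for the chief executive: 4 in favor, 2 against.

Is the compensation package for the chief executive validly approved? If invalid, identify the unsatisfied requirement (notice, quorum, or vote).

Notice: 100 hours given; 96 required (100 ≥ 96). Satisfied.
Quorum: 7 present, but the 1 interested director does not count, leaving 6. Quorum is 6. Satisfied.
Vote: the compensation package for the chief executive requires two-thirds of the disinterested directors present (7 − 1 = 6). 2/3 of 6 = 4, so 4 affirmative votes are needed; 4 voted in favor. Satisfied.

Valid — all requirements satisfied.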